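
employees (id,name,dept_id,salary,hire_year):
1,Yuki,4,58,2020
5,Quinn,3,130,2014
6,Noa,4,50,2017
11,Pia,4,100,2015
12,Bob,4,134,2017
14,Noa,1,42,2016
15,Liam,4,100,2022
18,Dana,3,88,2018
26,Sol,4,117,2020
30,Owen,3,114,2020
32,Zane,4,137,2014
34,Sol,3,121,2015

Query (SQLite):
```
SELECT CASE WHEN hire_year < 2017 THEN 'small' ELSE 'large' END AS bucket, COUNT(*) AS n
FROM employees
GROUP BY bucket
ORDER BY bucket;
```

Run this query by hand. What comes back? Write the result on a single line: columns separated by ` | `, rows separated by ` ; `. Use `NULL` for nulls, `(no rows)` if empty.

large | 7 ; small | 5

Bucket rows by hire_year < 2017 → 'small' else 'large'; count each bucket.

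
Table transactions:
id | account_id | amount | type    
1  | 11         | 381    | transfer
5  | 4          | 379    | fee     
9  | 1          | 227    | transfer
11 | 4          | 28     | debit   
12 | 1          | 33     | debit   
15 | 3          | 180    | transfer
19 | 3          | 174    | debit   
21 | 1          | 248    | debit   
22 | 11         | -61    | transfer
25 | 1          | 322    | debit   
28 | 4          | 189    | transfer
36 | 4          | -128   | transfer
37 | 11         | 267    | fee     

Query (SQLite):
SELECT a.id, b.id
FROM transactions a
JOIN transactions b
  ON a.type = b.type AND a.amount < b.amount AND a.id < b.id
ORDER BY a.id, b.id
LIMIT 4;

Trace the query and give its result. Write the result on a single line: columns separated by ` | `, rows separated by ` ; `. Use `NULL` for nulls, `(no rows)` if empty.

11 | 12 ; 11 | 19 ; 11 | 21 ; 11 | 25

Pairs (a,b) with same type, a.amount < b.amount, a.id < b.id.
type groups: debit:{11,12,19,21,25} fee:{5,37} transfer:{1,9,15,22,28,36}
Ordered by (a.id, b.id); first 4.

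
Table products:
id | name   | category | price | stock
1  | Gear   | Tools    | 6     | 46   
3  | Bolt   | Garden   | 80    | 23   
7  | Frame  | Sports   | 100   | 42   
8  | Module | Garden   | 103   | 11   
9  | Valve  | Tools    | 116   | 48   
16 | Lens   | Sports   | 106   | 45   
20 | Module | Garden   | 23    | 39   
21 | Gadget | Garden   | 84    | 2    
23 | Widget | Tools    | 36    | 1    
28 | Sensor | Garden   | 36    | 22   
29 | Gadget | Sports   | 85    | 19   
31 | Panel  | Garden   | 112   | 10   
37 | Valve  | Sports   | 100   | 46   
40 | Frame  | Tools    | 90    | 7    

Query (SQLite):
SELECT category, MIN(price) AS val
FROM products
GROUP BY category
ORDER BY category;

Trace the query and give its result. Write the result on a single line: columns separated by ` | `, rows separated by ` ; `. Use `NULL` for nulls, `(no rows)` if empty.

Garden | 23 ; Sports | 85 ; Tools | 6

Partition products by category; compute MIN(price) within each group.
  Garden: ids {3, 8, 20, 21, 28, 31} → MIN(price)=23
  Sports: ids {7, 16, 29, 37} → MIN(price)=85
  Tools: ids {1, 9, 23, 40} → MIN(price)=6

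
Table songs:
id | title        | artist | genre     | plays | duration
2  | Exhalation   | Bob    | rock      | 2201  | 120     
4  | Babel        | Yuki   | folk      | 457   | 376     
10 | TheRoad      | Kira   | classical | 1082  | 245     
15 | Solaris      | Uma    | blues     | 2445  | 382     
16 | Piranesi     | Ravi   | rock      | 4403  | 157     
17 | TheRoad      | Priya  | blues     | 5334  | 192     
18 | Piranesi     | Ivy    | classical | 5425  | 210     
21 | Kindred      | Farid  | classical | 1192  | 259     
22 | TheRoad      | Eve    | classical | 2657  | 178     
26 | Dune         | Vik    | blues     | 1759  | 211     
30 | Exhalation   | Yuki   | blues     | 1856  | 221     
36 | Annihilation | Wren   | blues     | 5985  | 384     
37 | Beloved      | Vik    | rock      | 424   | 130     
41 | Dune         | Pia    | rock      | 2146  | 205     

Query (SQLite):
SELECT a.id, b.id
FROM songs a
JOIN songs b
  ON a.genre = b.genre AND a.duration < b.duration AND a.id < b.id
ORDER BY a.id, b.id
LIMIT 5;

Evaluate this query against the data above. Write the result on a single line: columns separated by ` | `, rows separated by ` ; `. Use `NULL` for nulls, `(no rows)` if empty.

Pairs (a,b) with same genre, a.duration < b.duration, a.id < b.id.
genre groups: blues:{15,17,26,30,36} classical:{10,18,21,22} folk:{4} rock:{2,16,37,41}
Ordered by (a.id, b.id); first 5.

2 | 16 ; 2 | 37 ; 2 | 41 ; 10 | 21 ; 15 | 36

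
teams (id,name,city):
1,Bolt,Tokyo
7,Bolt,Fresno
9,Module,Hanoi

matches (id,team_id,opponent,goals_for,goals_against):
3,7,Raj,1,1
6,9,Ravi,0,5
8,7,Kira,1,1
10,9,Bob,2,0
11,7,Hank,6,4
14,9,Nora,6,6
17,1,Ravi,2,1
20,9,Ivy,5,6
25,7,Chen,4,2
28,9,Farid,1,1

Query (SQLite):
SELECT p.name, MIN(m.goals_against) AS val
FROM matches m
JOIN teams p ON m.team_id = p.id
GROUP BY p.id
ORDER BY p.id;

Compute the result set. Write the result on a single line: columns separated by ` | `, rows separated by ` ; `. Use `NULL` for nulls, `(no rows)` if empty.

Join each matches row to its teams via team_id.
Group joined rows by teams.id; compute MIN(m.goals_against) per group.
  1: ids {17} → MIN(m.goals_against)=1
  7: ids {3, 8, 11, 25} → MIN(m.goals_against)=1
  9: ids {6, 10, 14, 20, 28} → MIN(m.goals_against)=0

Bolt | 1 ; Bolt | 1 ; Module | 0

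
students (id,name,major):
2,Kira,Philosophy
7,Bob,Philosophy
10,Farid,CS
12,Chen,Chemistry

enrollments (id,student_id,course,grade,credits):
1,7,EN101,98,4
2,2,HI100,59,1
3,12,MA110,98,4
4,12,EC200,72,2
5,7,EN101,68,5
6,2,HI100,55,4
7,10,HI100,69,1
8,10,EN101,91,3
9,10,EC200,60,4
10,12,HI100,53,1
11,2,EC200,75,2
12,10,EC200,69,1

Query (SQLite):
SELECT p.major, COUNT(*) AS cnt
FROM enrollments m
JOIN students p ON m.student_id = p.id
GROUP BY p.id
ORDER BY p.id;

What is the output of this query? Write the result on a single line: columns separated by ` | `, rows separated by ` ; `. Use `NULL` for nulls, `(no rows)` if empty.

Philosophy | 3 ; Philosophy | 2 ; CS | 4 ; Chemistry | 3

Join each enrollments row to its students via student_id.
Group joined rows by students.id; compute COUNT(*) per group.
  2: ids {2, 6, 11} → COUNT(*)=3
  7: ids {1, 5} → COUNT(*)=2
  10: ids {7, 8, 9, 12} → COUNT(*)=4
  12: ids {3, 4, 10} → COUNT(*)=3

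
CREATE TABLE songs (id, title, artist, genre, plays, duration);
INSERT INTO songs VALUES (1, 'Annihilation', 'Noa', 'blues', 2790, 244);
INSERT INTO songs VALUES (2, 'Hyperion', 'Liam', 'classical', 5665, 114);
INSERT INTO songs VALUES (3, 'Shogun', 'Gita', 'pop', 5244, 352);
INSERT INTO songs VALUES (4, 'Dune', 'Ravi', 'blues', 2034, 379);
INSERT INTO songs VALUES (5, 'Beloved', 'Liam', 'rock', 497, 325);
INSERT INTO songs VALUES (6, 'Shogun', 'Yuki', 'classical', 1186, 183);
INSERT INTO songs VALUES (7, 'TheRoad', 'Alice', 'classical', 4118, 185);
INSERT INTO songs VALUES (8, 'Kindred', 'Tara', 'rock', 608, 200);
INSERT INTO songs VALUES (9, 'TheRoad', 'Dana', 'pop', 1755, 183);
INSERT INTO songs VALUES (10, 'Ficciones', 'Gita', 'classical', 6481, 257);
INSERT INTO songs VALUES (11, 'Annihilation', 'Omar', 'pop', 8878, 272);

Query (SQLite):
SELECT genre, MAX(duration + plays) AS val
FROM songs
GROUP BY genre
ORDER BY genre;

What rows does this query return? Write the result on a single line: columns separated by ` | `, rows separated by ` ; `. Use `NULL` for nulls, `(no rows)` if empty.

For each row compute duration + plays.
Group by genre; take MAX of the expression per group.
  blues: ids {1, 4} → MAX(duration + plays)=3034
  classical: ids {2, 6, 7, 10} → MAX(duration + plays)=6738
  pop: ids {3, 9, 11} → MAX(duration + plays)=9150
  rock: ids {5, 8} → MAX(duration + plays)=822

blues | 3034 ; classical | 6738 ; pop | 9150 ; rock | 822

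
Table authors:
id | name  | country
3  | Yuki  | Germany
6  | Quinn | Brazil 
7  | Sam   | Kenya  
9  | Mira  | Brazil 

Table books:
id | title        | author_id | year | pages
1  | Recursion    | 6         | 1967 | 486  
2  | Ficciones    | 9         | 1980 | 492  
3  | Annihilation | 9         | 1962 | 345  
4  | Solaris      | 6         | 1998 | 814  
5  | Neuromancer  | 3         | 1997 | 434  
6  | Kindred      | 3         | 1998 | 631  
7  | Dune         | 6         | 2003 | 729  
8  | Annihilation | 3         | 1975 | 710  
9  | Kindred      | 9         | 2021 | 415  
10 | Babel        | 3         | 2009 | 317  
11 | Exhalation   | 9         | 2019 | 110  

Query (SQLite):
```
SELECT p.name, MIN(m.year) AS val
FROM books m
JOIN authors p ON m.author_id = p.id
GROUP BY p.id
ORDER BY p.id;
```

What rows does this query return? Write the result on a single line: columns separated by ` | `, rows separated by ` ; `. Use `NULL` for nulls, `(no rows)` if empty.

Join each books row to its authors via author_id.
Group joined rows by authors.id; compute MIN(m.year) per group.
  3: ids {5, 6, 8, 10} → MIN(m.year)=1975
  6: ids {1, 4, 7} → MIN(m.year)=1967
  9: ids {2, 3, 9, 11} → MIN(m.year)=1962

Yuki | 1975 ; Quinn | 1967 ; Mira | 1962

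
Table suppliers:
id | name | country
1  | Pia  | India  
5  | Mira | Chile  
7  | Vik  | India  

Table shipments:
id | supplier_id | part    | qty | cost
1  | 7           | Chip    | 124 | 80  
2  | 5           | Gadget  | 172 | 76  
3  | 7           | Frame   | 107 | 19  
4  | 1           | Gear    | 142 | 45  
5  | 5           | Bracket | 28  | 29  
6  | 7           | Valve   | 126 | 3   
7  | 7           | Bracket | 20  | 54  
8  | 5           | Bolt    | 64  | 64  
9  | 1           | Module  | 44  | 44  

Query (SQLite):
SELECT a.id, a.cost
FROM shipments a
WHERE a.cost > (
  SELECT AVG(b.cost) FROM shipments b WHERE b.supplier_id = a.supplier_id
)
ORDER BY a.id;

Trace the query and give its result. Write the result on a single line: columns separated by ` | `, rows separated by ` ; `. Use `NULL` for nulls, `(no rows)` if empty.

1 | 80 ; 2 | 76 ; 4 | 45 ; 7 | 54 ; 8 | 64

For each shipments row a, compute AVG(cost) over rows sharing a.supplier_id.
Keep row a if a.cost > that per-group AVG.
  supplier_id=1: AVG(cost) = 44.5
  supplier_id=5: AVG(cost) = 56.333333
  supplier_id=7: AVG(cost) = 39.0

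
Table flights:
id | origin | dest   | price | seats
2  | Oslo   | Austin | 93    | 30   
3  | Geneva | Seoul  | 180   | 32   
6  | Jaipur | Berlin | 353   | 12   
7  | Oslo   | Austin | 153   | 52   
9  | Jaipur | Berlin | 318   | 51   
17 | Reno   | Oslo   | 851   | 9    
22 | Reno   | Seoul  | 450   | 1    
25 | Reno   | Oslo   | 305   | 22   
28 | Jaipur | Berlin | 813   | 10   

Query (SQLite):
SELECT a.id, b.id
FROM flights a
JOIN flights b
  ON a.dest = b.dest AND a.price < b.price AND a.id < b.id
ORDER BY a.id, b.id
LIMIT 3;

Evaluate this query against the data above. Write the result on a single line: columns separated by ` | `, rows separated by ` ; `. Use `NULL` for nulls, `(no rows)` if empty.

Pairs (a,b) with same dest, a.price < b.price, a.id < b.id.
dest groups: Austin:{2,7} Berlin:{6,9,28} Oslo:{17,25} Seoul:{3,22}
Ordered by (a.id, b.id); first 3.

2 | 7 ; 3 | 22 ; 6 | 28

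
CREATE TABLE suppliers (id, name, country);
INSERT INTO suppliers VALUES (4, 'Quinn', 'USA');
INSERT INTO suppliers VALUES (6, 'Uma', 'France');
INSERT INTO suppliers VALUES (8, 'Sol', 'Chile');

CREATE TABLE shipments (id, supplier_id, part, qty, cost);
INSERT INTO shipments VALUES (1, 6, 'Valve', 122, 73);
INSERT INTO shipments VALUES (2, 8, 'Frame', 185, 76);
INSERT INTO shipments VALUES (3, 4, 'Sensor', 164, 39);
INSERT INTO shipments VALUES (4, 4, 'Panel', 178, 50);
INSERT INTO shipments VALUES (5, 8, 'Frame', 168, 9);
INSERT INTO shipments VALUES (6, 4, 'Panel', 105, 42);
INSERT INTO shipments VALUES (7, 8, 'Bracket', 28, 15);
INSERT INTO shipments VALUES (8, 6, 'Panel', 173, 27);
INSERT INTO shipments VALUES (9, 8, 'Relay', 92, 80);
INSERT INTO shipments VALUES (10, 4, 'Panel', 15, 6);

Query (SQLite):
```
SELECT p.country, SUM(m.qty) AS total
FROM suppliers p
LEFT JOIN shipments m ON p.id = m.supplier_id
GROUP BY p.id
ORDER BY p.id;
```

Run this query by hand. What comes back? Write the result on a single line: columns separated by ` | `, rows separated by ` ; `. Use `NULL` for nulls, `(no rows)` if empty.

USA | 462 ; France | 295 ; Chile | 473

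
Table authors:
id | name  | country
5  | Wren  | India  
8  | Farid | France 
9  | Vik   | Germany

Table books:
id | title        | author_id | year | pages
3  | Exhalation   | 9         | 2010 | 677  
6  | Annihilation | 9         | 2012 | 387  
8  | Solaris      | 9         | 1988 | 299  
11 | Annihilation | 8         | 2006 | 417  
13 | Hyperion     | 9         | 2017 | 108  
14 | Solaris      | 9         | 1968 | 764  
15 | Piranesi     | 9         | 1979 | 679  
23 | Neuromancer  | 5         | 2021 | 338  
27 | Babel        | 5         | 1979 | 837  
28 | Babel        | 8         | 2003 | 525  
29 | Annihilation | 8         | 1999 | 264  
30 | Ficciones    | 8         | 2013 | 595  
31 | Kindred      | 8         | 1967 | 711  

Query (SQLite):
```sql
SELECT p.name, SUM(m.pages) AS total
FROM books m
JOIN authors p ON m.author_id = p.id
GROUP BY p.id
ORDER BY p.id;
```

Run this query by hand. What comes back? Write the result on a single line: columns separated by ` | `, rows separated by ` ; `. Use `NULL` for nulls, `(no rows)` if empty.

Wren | 1175 ; Farid | 2512 ; Vik | 2914

Join each books row to its authors via author_id.
Group joined rows by authors.id; compute SUM(m.pages) per group.
  5: ids {23, 27} → SUM(m.pages)=1175
  8: ids {11, 28, 29, 30, 31} → SUM(m.pages)=2512
  9: ids {3, 6, 8, 13, 14, 15} → SUM(m.pages)=2914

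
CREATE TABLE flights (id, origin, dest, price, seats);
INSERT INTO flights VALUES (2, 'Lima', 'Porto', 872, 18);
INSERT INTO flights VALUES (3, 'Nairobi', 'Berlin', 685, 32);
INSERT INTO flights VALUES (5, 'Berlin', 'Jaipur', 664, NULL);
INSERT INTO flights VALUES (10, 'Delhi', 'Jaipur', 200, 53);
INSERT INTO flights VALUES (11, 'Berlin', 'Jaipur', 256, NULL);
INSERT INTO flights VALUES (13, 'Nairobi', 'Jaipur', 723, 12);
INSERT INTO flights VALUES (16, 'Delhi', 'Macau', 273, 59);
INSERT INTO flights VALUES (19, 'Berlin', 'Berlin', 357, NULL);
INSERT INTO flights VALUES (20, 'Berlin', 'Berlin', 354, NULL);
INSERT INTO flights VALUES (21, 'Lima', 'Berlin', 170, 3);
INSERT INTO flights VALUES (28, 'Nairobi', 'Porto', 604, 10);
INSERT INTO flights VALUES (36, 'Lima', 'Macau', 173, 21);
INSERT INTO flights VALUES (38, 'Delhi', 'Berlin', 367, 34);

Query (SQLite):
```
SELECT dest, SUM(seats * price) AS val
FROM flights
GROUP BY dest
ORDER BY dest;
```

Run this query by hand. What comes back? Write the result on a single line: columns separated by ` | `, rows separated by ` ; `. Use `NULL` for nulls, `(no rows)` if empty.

For each row compute seats * price.
Group by dest; take SUM of the expression per group.
  Berlin: ids {3, 19, 20, 21, 38} → SUM(seats * price)=34908
  Jaipur: ids {5, 10, 11, 13} → SUM(seats * price)=19276
  Macau: ids {16, 36} → SUM(seats * price)=19740
  Porto: ids {2, 28} → SUM(seats * price)=21736

Berlin | 34908 ; Jaipur | 19276 ; Macau | 19740 ; Porto | 21736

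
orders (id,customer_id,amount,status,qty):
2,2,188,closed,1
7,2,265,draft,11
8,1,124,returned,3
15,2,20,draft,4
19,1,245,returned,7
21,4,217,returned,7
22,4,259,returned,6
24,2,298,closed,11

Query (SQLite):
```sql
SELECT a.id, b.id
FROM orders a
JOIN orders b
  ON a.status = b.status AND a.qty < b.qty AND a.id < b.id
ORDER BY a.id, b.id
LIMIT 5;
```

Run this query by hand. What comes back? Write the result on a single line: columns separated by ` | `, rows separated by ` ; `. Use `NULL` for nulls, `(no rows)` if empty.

Pairs (a,b) with same status, a.qty < b.qty, a.id < b.id.
status groups: closed:{2,24} draft:{7,15} returned:{8,19,21,22}
Ordered by (a.id, b.id); first 5.

2 | 24 ; 8 | 19 ; 8 | 21 ; 8 | 22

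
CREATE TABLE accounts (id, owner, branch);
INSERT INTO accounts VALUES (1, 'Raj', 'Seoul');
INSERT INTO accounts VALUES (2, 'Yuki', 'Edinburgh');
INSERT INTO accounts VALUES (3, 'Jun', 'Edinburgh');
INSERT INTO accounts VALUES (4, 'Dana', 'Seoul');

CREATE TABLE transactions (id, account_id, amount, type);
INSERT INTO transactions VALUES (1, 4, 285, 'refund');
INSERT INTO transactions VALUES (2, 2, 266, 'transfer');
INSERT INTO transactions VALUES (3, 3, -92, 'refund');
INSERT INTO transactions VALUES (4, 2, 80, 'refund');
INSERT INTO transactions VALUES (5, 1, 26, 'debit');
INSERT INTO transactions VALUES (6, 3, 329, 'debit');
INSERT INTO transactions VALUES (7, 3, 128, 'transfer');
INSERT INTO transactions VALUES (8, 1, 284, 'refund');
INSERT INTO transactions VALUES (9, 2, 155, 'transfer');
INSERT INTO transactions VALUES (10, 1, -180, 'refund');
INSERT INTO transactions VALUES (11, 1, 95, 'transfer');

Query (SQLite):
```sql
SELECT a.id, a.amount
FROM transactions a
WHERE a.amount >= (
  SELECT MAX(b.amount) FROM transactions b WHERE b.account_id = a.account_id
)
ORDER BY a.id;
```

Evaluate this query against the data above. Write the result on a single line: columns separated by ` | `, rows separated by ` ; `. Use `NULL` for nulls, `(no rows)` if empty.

1 | 285 ; 2 | 266 ; 6 | 329 ; 8 | 284

For each transactions row a, compute MAX(amount) over rows sharing a.account_id.
Keep row a if a.amount >= that per-group MAX.
  account_id=1: MAX(amount) = 284
  account_id=2: MAX(amount) = 266
  account_id=3: MAX(amount) = 329
  account_id=4: MAX(amount) = 285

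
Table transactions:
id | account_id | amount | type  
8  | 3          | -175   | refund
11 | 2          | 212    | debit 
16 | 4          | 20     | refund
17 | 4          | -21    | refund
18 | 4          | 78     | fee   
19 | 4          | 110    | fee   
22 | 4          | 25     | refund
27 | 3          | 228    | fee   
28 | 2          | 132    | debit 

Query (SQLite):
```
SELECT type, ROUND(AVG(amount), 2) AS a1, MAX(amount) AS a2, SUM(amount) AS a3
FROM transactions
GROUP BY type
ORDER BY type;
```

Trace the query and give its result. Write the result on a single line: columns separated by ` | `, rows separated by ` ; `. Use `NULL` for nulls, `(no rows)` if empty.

debit | 172 | 212 | 344 ; fee | 138.67 | 228 | 416 ; refund | -37.75 | 25 | -151

Group transactions by type.
Per group compute: ROUND(AVG(amount), 2), MAX(amount), SUM(amount).
  debit: ids {11, 28} → ROUND(AVG(amount), 2)=172, MAX(amount)=212, SUM(amount)=344
  fee: ids {18, 19, 27} → ROUND(AVG(amount), 2)=138.67, MAX(amount)=228, SUM(amount)=416
  refund: ids {8, 16, 17, 22} → ROUND(AVG(amount), 2)=-37.75, MAX(amount)=25, SUM(amount)=-151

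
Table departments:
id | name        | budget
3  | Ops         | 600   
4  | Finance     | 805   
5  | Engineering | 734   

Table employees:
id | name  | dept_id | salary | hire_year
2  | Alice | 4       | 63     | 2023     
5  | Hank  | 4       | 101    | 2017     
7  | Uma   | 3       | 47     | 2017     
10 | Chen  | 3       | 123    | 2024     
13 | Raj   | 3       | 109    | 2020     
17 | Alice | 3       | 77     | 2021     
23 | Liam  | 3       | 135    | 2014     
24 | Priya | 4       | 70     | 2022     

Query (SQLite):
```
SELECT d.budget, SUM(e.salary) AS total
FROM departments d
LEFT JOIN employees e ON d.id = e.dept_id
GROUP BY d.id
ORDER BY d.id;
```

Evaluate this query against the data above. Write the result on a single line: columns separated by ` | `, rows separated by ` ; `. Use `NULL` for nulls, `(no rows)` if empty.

600 | 491 ; 805 | 234 ; 734 | NULL

LEFT JOIN keeps every departments row; unmatched ones get NULL for employees columns.
Group by departments.id and compute SUM(e.salary). SUM over an all-NULL group is NULL.
  3: ids {7, 10, 13, 17, 23} → SUM(e.salary)=491
  4: ids {2, 5, 24} → SUM(e.salary)=234
  5: ids {—} → SUM(e.salary)=NULL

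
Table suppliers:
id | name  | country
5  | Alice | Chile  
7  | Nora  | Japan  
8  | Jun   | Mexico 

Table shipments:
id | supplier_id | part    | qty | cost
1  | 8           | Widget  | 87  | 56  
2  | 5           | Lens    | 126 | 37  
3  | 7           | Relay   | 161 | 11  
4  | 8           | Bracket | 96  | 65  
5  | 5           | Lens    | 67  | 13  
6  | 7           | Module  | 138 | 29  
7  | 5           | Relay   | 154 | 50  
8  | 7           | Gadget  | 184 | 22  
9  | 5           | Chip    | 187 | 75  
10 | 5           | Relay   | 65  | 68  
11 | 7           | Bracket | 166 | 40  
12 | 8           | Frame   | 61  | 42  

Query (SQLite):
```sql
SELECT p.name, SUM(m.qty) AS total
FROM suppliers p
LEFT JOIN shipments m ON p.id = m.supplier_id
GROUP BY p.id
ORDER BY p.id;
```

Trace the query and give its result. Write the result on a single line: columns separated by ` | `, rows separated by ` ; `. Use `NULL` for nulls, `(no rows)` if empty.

Alice | 599 ; Nora | 649 ; Jun | 244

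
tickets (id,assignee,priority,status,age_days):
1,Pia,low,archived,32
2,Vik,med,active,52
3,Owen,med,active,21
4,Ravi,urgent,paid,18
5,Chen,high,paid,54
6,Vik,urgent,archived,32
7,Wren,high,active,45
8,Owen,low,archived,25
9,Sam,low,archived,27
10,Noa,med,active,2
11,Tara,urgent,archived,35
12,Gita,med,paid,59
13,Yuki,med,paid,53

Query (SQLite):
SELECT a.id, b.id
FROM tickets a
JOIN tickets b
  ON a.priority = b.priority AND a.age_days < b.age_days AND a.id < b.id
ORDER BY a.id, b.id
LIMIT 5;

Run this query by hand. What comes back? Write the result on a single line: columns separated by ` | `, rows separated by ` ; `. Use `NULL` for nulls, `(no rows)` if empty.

2 | 12 ; 2 | 13 ; 3 | 12 ; 3 | 13 ; 4 | 6

Pairs (a,b) with same priority, a.age_days < b.age_days, a.id < b.id.
priority groups: high:{5,7} low:{1,8,9} med:{2,3,10,12,13} urgent:{4,6,11}
Ordered by (a.id, b.id); first 5.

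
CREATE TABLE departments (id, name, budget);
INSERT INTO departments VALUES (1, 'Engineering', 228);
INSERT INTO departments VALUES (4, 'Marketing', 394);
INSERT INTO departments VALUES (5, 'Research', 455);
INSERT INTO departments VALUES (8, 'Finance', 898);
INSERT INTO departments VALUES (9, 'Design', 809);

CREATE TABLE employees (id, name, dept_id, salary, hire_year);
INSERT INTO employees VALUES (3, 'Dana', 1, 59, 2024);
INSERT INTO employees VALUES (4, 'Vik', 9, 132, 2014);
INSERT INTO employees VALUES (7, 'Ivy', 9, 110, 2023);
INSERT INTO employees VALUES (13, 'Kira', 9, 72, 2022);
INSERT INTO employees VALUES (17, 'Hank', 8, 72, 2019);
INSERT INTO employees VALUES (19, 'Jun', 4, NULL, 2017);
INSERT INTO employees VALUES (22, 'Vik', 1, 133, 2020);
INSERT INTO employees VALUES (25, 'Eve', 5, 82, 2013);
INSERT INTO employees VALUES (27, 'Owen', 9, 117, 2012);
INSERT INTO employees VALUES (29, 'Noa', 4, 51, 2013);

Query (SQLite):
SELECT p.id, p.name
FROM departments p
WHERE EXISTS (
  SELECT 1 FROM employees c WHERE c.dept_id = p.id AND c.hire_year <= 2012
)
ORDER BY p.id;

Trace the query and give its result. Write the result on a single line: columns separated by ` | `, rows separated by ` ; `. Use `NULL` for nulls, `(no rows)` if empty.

For each departments row, check whether any employees with matching dept_id has hire_year <= 2012.
Keep rows where that is true.

9 | Design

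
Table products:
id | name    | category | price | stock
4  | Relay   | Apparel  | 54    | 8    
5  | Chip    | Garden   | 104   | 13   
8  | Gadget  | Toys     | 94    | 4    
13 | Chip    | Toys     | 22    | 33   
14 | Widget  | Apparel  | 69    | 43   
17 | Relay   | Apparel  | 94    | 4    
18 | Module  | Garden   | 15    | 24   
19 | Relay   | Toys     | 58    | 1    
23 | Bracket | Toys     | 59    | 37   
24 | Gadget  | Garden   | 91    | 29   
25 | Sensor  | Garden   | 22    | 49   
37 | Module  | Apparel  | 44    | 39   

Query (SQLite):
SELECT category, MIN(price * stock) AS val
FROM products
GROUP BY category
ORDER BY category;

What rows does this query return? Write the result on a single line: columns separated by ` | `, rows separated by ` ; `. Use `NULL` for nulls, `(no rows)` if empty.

For each row compute price * stock.
Group by category; take MIN of the expression per group.
  Apparel: ids {4, 14, 17, 37} → MIN(price * stock)=376
  Garden: ids {5, 18, 24, 25} → MIN(price * stock)=360
  Toys: ids {8, 13, 19, 23} → MIN(price * stock)=58

Apparel | 376 ; Garden | 360 ; Toys | 58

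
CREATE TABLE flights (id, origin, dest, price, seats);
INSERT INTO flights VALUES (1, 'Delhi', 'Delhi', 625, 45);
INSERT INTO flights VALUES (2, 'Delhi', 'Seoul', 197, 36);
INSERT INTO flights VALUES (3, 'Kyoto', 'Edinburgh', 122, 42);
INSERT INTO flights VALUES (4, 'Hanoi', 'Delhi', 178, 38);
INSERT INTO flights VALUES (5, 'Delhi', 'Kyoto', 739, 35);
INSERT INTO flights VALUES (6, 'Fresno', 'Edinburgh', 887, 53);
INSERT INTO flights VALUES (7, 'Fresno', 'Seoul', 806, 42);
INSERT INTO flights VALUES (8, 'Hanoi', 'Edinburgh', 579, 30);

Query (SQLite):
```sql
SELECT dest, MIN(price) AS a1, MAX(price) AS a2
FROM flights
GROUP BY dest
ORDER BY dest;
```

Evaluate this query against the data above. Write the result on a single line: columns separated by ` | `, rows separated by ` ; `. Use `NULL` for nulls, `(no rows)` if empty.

Delhi | 178 | 625 ; Edinburgh | 122 | 887 ; Kyoto | 739 | 739 ; Seoul | 197 | 806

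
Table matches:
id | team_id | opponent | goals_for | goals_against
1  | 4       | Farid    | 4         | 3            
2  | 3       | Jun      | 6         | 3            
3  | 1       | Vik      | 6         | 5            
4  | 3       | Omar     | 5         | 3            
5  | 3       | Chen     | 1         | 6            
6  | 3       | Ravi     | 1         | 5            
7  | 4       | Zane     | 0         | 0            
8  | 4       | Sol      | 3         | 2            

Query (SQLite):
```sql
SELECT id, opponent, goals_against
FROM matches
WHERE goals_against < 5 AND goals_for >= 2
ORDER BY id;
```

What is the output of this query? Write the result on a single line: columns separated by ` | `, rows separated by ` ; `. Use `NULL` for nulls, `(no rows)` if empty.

goals_against < 5: ids {1, 2, 4, 7, 8}
goals_for >= 2: ids {1, 2, 3, 4, 8}
Combine with AND.

1 | Farid | 3 ; 2 | Jun | 3 ; 4 | Omar | 3 ; 8 | Sol | 2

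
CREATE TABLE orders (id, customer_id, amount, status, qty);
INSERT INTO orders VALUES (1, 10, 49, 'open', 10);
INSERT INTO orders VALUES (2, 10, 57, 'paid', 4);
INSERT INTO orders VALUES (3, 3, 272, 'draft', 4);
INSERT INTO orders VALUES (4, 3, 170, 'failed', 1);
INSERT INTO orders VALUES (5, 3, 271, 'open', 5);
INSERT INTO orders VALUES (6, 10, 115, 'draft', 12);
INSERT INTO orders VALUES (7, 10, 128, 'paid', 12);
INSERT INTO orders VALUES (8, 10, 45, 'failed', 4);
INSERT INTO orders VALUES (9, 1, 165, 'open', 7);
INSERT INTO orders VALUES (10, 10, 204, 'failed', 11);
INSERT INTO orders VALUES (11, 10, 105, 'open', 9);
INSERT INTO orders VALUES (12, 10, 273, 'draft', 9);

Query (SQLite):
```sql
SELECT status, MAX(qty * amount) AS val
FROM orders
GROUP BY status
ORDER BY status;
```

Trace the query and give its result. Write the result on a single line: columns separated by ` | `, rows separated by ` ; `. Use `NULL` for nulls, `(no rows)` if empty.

draft | 2457 ; failed | 2244 ; open | 1355 ; paid | 1536

For each row compute qty * amount.
Group by status; take MAX of the expression per group.
  draft: ids {3, 6, 12} → MAX(qty * amount)=2457
  failed: ids {4, 8, 10} → MAX(qty * amount)=2244
  open: ids {1, 5, 9, 11} → MAX(qty * amount)=1355
  paid: ids {2, 7} → MAX(qty * amount)=1536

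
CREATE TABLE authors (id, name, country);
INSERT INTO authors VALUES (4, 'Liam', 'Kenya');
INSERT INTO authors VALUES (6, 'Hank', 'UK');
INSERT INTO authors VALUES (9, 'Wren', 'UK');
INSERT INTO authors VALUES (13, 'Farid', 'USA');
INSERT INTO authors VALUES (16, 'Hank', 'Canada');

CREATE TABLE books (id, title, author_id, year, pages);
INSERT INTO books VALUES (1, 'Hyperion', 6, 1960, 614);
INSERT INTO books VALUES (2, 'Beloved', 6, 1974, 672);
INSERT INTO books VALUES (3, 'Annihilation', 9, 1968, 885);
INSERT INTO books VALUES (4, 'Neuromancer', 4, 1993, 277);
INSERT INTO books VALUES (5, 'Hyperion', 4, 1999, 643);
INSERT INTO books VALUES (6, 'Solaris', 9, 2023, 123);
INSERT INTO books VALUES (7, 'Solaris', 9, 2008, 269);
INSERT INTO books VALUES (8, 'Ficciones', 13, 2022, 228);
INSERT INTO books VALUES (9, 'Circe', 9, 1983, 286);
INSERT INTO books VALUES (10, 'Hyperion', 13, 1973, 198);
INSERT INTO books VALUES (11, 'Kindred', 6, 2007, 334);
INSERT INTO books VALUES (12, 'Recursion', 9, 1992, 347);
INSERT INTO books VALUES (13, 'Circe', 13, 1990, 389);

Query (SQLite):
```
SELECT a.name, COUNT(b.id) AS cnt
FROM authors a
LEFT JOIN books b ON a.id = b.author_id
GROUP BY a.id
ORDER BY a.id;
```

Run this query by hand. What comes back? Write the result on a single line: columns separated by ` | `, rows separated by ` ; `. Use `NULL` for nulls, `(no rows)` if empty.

Liam | 2 ; Hank | 3 ; Wren | 5 ; Farid | 3 ; Hank | 0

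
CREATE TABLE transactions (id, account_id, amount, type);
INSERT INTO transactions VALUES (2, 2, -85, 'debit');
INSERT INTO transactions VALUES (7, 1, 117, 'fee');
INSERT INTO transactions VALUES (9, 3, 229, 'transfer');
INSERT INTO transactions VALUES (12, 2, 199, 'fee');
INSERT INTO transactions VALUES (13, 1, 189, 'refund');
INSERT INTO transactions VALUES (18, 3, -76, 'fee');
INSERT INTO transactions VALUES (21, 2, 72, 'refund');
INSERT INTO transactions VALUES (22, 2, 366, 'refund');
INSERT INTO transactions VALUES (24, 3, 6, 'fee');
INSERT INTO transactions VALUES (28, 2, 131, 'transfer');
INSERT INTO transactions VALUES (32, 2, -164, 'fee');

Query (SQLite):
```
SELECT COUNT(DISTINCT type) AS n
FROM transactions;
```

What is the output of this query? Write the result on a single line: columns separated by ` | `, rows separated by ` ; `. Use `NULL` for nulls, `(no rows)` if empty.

4

Count distinct non-NULL type values.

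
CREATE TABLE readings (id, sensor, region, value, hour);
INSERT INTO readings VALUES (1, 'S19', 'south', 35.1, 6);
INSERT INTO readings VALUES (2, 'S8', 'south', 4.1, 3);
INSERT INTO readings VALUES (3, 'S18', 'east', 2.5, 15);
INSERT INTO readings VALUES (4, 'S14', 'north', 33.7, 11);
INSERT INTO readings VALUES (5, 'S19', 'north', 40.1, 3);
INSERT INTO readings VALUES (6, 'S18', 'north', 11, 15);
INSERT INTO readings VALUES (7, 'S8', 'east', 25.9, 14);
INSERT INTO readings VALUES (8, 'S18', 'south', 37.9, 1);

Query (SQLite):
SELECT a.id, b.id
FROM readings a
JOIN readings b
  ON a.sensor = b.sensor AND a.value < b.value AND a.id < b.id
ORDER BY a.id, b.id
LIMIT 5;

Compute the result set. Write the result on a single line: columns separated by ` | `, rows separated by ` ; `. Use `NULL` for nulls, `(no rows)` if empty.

1 | 5 ; 2 | 7 ; 3 | 6 ; 3 | 8 ; 6 | 8

Pairs (a,b) with same sensor, a.value < b.value, a.id < b.id.
sensor groups: S14:{4} S18:{3,6,8} S19:{1,5} S8:{2,7}
Ordered by (a.id, b.id); first 5.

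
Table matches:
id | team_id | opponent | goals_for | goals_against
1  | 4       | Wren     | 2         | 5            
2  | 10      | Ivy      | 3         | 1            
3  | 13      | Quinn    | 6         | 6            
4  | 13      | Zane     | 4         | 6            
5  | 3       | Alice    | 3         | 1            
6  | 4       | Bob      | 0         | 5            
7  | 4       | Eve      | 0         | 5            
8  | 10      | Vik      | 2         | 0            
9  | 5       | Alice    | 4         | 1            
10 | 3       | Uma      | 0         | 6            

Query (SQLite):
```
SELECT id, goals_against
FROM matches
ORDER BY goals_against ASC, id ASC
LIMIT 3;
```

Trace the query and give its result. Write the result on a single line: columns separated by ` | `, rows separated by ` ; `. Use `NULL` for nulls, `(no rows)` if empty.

Sort by goals_against asc, tiebreak id asc: (0, id=8), (1, id=2), (1, id=5), (1, id=9), (5, id=1), (5, id=6) …. Take first 3.

8 | 0 ; 2 | 1 ; 5 | 1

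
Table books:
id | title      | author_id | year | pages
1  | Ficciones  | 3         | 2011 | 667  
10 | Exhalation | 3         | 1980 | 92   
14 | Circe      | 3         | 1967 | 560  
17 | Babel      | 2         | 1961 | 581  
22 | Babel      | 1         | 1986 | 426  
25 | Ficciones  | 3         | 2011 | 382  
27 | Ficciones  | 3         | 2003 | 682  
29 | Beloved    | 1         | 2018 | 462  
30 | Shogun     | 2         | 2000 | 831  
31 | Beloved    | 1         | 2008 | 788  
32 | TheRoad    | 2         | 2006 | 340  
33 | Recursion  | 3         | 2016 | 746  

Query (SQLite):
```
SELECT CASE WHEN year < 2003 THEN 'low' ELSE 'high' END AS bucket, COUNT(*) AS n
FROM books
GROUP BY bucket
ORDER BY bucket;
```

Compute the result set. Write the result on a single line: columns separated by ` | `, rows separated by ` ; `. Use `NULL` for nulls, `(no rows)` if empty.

high | 7 ; low | 5

Bucket rows by year < 2003 → 'low' else 'high'; count each bucket.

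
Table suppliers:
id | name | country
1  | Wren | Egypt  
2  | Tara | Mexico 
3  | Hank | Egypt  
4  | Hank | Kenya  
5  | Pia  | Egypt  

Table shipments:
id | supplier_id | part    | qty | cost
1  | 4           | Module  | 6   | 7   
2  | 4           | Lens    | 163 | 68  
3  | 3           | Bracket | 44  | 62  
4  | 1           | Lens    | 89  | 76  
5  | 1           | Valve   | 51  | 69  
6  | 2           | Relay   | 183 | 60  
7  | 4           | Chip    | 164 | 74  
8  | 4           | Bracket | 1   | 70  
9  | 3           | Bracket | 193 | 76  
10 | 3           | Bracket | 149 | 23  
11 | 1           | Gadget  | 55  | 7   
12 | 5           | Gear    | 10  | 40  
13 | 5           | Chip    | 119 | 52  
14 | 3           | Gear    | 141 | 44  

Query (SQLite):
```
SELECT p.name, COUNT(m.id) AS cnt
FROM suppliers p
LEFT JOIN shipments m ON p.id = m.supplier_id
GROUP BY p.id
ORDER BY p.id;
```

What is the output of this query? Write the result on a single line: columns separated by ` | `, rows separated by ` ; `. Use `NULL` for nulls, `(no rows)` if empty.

LEFT JOIN keeps every suppliers row; unmatched ones get NULL for shipments columns.
Group by suppliers.id and compute COUNT(m.id). COUNT(col) of an all-NULL group is 0.
  1: ids {4, 5, 11} → COUNT(m.id)=3
  2: ids {6} → COUNT(m.id)=1
  3: ids {3, 9, 10, 14} → COUNT(m.id)=4
  4: ids {1, 2, 7, 8} → COUNT(m.id)=4
  5: ids {12, 13} → COUNT(m.id)=2

Wren | 3 ; Tara | 1 ; Hank | 4 ; Hank | 4 ; Pia | 2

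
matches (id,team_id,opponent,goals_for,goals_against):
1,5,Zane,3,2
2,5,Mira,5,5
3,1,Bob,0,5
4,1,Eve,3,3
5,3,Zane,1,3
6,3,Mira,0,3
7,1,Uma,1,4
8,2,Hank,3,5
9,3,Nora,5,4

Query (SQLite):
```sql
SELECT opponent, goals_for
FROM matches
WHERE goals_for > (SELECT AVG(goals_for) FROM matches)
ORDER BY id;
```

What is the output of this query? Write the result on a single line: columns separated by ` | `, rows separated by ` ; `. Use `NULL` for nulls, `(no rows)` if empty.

Scalar subquery: AVG(goals_for) over all matches rows = 2.333333 (≈; comparison uses full precision).
Keep rows where goals_for > that value.

Zane | 3 ; Mira | 5 ; Eve | 3 ; Hank | 3 ; Nora | 5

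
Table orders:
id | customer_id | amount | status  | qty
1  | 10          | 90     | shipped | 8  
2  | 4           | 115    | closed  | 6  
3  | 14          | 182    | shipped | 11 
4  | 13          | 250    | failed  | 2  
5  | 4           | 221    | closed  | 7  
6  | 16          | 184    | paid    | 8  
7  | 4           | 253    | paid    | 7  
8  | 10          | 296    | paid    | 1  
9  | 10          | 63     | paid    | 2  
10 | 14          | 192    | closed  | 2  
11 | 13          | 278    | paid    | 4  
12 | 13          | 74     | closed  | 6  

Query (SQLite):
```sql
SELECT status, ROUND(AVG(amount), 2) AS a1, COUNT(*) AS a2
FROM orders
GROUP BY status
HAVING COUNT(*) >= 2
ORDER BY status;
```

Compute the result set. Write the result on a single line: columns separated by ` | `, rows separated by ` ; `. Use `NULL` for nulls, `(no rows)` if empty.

Group orders by status.
Per group compute: ROUND(AVG(amount), 2), COUNT(*).
HAVING: drop groups with fewer than 2 rows.
  closed: ids {2, 5, 10, 12} → ROUND(AVG(amount), 2)=150.5, COUNT(*)=4
  failed: ids {4} → ROUND(AVG(amount), 2)=250, COUNT(*)=1
  paid: ids {6, 7, 8, 9, 11} → ROUND(AVG(amount), 2)=214.8, COUNT(*)=5
  shipped: ids {1, 3} → ROUND(AVG(amount), 2)=136, COUNT(*)=2

closed | 150.5 | 4 ; paid | 214.8 | 5 ; shipped | 136 | 2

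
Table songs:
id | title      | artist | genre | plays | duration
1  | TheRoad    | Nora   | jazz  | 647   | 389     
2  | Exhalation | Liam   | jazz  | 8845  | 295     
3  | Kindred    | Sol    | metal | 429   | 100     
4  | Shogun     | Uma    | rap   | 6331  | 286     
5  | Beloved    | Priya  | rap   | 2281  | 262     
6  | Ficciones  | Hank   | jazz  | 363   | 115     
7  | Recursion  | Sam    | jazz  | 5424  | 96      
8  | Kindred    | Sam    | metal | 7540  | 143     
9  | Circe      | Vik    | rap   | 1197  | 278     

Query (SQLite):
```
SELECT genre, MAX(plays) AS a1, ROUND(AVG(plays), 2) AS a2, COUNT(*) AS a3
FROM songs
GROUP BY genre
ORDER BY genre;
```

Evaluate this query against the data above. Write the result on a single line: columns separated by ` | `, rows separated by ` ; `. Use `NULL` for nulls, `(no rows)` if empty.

Group songs by genre.
Per group compute: MAX(plays), ROUND(AVG(plays), 2), COUNT(*).
  jazz: ids {1, 2, 6, 7} → MAX(plays)=8845, ROUND(AVG(plays), 2)=3819.75, COUNT(*)=4
  metal: ids {3, 8} → MAX(plays)=7540, ROUND(AVG(plays), 2)=3984.5, COUNT(*)=2
  rap: ids {4, 5, 9} → MAX(plays)=6331, ROUND(AVG(plays), 2)=3269.67, COUNT(*)=3

jazz | 8845 | 3819.75 | 4 ; metal | 7540 | 3984.5 | 2 ; rap | 6331 | 3269.67 | 3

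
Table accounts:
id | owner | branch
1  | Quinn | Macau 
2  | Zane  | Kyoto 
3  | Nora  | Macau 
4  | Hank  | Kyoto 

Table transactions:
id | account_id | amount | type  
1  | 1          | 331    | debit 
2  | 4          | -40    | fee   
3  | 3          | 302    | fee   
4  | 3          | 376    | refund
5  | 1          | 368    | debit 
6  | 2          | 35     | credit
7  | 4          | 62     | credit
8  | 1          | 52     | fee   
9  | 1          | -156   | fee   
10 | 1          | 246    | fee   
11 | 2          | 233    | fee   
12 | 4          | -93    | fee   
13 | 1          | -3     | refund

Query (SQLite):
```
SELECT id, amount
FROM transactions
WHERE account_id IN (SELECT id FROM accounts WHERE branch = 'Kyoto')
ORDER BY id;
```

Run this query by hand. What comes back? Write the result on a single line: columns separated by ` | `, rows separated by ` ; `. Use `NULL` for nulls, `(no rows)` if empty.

2 | -40 ; 6 | 35 ; 7 | 62 ; 11 | 233 ; 12 | -93

Inner query: accounts.id where branch = 'Kyoto'.
Outer: keep transactions rows whose account_id is in that set.
Inner query → {2, 4}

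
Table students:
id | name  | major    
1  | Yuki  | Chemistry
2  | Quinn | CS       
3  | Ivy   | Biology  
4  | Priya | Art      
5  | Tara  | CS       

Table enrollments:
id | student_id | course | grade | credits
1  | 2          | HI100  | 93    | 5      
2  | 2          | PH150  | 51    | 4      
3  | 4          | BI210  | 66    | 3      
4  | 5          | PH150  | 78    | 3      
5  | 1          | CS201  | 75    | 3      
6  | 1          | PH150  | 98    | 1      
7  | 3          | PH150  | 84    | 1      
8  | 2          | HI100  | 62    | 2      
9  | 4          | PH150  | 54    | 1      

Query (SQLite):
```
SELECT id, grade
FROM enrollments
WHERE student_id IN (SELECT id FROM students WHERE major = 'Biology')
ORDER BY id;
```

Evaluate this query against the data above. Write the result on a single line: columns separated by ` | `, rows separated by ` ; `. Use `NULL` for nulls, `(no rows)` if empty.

Inner query: students.id where major = 'Biology'.
Outer: keep enrollments rows whose student_id is in that set.
Inner query → {3}

7 | 84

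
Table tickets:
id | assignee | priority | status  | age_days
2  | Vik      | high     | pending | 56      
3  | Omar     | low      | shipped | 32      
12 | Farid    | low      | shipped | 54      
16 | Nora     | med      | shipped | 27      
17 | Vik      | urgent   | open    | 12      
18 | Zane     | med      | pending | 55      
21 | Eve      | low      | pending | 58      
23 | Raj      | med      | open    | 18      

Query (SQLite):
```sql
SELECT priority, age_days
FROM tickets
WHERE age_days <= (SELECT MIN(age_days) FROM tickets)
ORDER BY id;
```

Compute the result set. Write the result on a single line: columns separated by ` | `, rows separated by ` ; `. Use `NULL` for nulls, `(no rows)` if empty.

urgent | 12

Scalar subquery: MIN(age_days) over all tickets rows = 12.
Keep rows where age_days <= that value.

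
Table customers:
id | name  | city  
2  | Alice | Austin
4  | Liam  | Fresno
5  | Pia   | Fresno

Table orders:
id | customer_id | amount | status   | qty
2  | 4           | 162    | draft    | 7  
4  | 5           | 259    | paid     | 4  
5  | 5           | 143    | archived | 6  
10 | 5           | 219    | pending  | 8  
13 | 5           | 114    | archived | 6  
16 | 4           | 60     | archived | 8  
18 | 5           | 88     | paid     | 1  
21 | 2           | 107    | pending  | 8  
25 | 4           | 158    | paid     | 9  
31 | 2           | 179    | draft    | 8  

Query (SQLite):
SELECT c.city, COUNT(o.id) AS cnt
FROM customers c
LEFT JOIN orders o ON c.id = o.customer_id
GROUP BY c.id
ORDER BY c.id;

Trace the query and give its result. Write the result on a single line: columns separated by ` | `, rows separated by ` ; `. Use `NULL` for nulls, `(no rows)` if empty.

LEFT JOIN keeps every customers row; unmatched ones get NULL for orders columns.
Group by customers.id and compute COUNT(o.id). COUNT(col) of an all-NULL group is 0.
  2: ids {21, 31} → COUNT(o.id)=2
  4: ids {2, 16, 25} → COUNT(o.id)=3
  5: ids {4, 5, 10, 13, 18} → COUNT(o.id)=5

Austin | 2 ; Fresno | 3 ; Fresno | 5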